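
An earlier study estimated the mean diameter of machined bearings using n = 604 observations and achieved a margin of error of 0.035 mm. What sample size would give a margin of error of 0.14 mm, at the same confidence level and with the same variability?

Margin of error scales as 1/√n, so n₂ = n₁·(E₁/E₂)².
n₂ = 604 × (0.035/0.14)² = 604 × 0.0625 = 37.75
Round up: n₂ = 38.

n = 38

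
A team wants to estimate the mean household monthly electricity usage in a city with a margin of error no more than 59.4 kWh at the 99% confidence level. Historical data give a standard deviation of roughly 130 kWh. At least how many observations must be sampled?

32

For a mean, the margin of error is E = z·σ/√n, so n = (zσ/E)².
At 99% confidence, z = 2.576.
n = (2.576 × 130 / 59.4)² = 31.78
Round up: n = 32.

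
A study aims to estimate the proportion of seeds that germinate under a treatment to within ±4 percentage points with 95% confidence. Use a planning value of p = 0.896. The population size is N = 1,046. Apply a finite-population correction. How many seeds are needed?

n = 185

For a proportion with margin E = 0.04 at 95% confidence, z = 1.960.
n = p̂(1−p̂)(z/E)² = 0.896 × 0.104 × (1.960/0.04)² = 223.73 — call this n₀.
Finite-population correction with N = 1,046: n = n₀ / (1 + (n₀−1)/N) = 223.73 / 1.213 = 184.44
Round up: n = 185.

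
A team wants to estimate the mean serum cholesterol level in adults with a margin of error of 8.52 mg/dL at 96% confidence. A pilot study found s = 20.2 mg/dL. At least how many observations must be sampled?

For a mean, the margin of error is E = z·σ/√n, so n = (zσ/E)².
At 96% confidence, z = 2.054.
n = (2.054 × 20.2 / 8.52)² = 23.72
Round up: n = 24.

24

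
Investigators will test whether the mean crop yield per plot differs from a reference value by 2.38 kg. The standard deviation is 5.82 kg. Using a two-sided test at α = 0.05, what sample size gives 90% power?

For a one-sample z-test, n = ((z_{α/2} + z_β)·σ/δ)².
z_{α/2} = 1.960 (two-sided α = 0.05); z_β = 1.282 (power 90% → β = 0.1).
n = (3.242 × 5.82 / 2.38)² = 62.85
Round up: n = 63.

63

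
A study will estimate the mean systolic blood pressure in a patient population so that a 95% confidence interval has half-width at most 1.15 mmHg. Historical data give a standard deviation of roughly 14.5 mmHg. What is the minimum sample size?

n = 611

For a mean, the margin of error is E = z·σ/√n, so n = (zσ/E)².
At 95% confidence, z = 1.960.
n = (1.960 × 14.5 / 1.15)² = 610.73
Round up: n = 611.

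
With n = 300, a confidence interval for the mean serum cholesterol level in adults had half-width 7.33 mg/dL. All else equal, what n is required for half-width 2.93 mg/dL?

Margin of error scales as 1/√n, so n₂ = n₁·(E₁/E₂)².
n₂ = 300 × (7.33/2.93)² = 300 × 6.259 = 1877.70
Round up: n₂ = 1878.

n = 1878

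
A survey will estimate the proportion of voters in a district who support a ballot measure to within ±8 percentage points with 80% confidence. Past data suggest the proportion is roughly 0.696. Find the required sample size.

55

For a proportion with margin E = 0.08 at 80% confidence, z = 1.282.
n = p̂(1−p̂)(z/E)² = 0.696 × 0.304 × (1.282/0.08)² = 54.33
Round up: n = 55.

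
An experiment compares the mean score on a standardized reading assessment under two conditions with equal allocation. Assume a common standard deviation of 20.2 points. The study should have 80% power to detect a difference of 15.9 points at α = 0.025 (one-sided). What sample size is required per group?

For two equal groups, n per group = 2·((z_α + z_β)·σ/δ)².
z_α = 1.960; z_β = 0.842 (power 80%).
n = 2 × (2.802 × 20.2 / 15.9)² = 2 × 12.67 = 25.34
Round up: n = 26 per group.

26 per group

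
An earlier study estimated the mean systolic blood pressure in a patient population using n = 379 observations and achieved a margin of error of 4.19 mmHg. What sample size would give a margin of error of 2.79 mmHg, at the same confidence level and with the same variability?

Margin of error scales as 1/√n, so n₂ = n₁·(E₁/E₂)².
n₂ = 379 × (4.19/2.79)² = 379 × 2.255 = 854.64
Round up: n₂ = 855.

855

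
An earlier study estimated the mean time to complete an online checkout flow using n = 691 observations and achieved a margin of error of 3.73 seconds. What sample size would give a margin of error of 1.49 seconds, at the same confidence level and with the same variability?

4331

Margin of error scales as 1/√n, so n₂ = n₁·(E₁/E₂)².
n₂ = 691 × (3.73/1.49)² = 691 × 6.267 = 4330.50
Round up: n₂ = 4331.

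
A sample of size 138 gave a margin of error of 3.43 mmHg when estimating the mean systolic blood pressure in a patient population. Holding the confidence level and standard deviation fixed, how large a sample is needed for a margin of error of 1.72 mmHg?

Margin of error scales as 1/√n, so n₂ = n₁·(E₁/E₂)².
n₂ = 138 × (3.43/1.72)² = 138 × 3.977 = 548.83
Round up: n₂ = 549.

549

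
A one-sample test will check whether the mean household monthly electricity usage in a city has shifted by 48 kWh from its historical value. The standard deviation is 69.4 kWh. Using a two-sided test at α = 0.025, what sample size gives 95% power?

32

For a one-sample z-test, n = ((z_{α/2} + z_β)·σ/δ)².
z_{α/2} = 2.241 (two-sided α = 0.025); z_β = 1.645 (power 95% → β = 0.05).
n = (3.886 × 69.4 / 48)² = 31.57
Round up: n = 32.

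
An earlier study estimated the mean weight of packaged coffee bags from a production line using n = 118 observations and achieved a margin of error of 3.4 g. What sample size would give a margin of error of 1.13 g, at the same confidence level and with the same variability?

Margin of error scales as 1/√n, so n₂ = n₁·(E₁/E₂)².
n₂ = 118 × (3.4/1.13)² = 118 × 9.053 = 1068.25
Round up: n₂ = 1069.

n = 1069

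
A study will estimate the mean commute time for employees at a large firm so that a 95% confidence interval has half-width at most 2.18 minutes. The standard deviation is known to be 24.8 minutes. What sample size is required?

498

For a mean, the margin of error is E = z·σ/√n, so n = (zσ/E)².
At 95% confidence, z = 1.960.
n = (1.960 × 24.8 / 2.18)² = 497.17
Round up: n = 498.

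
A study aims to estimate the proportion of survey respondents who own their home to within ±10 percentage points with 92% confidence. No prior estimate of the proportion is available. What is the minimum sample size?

For a proportion with margin E = 0.1 at 92% confidence, z = 1.751.
With no prior estimate, use p = 0.5, which maximizes p(1−p) at 0.25.
n = 0.25 × (z/E)² = 0.25 × (1.751/0.1)² = 76.65
Round up: n = 77.

77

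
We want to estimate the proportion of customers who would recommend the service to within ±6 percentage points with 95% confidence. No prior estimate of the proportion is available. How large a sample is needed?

For a proportion with margin E = 0.06 at 95% confidence, z = 1.960.
With no prior estimate, use p = 0.5, which maximizes p(1−p) at 0.25.
n = 0.25 × (z/E)² = 0.25 × (1.960/0.06)² = 266.78
Round up: n = 267.

n = 267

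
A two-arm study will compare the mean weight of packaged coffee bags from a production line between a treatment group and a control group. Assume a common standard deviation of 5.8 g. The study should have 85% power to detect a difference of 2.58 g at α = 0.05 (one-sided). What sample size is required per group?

73 per group

For two equal groups, n per group = 2·((z_α + z_β)·σ/δ)².
z_α = 1.645; z_β = 1.036 (power 85%).
n = 2 × (2.681 × 5.8 / 2.58)² = 2 × 36.33 = 72.66
Round up: n = 73 per group.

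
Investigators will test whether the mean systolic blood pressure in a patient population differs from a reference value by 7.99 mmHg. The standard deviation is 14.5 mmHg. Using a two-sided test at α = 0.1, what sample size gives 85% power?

For a one-sample z-test, n = ((z_{α/2} + z_β)·σ/δ)².
z_{α/2} = 1.645 (two-sided α = 0.1); z_β = 1.036 (power 85% → β = 0.15).
n = (2.681 × 14.5 / 7.99)² = 23.67
Round up: n = 24.

24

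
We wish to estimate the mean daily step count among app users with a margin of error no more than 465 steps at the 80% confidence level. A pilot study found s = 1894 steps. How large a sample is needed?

28

For a mean, the margin of error is E = z·σ/√n, so n = (zσ/E)².
At 80% confidence, z = 1.282.
n = (1.282 × 1894 / 465)² = 27.27
Round up: n = 28.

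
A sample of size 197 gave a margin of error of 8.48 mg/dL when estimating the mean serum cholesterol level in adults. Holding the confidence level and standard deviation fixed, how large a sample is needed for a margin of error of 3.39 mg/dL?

1233

Margin of error scales as 1/√n, so n₂ = n₁·(E₁/E₂)².
n₂ = 197 × (8.48/3.39)² = 197 × 6.257 = 1232.63
Round up: n₂ = 1233.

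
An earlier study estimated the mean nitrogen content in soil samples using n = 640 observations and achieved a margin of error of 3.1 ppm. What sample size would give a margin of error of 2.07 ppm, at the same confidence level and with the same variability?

Margin of error scales as 1/√n, so n₂ = n₁·(E₁/E₂)².
n₂ = 640 × (3.1/2.07)² = 640 × 2.243 = 1435.52
Round up: n₂ = 1436.

n = 1436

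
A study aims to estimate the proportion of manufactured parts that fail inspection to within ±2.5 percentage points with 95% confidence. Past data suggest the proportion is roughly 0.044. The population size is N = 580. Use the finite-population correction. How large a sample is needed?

n = 180

For a proportion with margin E = 0.025 at 95% confidence, z = 1.960.
n = p̂(1−p̂)(z/E)² = 0.044 × 0.956 × (1.960/0.025)² = 258.55 — call this n₀.
Finite-population correction with N = 580: n = n₀ / (1 + (n₀−1)/N) = 258.55 / 1.444 = 179.05
Round up: n = 180.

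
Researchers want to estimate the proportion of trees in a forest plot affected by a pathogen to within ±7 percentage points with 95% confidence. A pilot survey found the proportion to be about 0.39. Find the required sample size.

n = 187

For a proportion with margin E = 0.07 at 95% confidence, z = 1.960.
n = p̂(1−p̂)(z/E)² = 0.39 × 0.61 × (1.960/0.07)² = 186.51
Round up: n = 187.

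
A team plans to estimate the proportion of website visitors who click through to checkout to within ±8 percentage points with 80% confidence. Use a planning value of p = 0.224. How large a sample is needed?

For a proportion with margin E = 0.08 at 80% confidence, z = 1.282.
n = p̂(1−p̂)(z/E)² = 0.224 × 0.776 × (1.282/0.08)² = 44.64
Round up: n = 45.

45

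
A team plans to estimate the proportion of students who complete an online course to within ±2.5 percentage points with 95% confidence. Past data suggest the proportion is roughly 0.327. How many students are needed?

For a proportion with margin E = 0.025 at 95% confidence, z = 1.960.
n = p̂(1−p̂)(z/E)² = 0.327 × 0.673 × (1.960/0.025)² = 1352.68
Round up: n = 1353.

1353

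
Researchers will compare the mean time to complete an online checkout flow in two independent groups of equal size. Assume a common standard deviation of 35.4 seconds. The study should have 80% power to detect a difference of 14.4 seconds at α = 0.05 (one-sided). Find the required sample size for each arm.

75 per group

For two equal groups, n per group = 2·((z_α + z_β)·σ/δ)².
z_α = 1.645; z_β = 0.842 (power 80%).
n = 2 × (2.487 × 35.4 / 14.4)² = 2 × 37.38 = 74.76
Round up: n = 75 per group.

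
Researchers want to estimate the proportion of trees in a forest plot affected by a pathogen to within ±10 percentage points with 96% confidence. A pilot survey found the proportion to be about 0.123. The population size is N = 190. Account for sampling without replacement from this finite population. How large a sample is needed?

For a proportion with margin E = 0.1 at 96% confidence, z = 2.054.
n = p̂(1−p̂)(z/E)² = 0.123 × 0.877 × (2.054/0.1)² = 45.51 — call this n₀.
Finite-population correction with N = 190: n = n₀ / (1 + (n₀−1)/N) = 45.51 / 1.234 = 36.88
Round up: n = 37.

37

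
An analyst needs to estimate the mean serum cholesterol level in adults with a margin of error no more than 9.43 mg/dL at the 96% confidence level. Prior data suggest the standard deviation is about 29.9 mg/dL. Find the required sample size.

43

For a mean, the margin of error is E = z·σ/√n, so n = (zσ/E)².
At 96% confidence, z = 2.054.
n = (2.054 × 29.9 / 9.43)² = 42.42
Round up: n = 43.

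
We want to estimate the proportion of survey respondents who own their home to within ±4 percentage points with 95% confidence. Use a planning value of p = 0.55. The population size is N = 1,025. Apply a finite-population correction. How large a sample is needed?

For a proportion with margin E = 0.04 at 95% confidence, z = 1.960.
n = p̂(1−p̂)(z/E)² = 0.55 × 0.45 × (1.960/0.04)² = 594.25 — call this n₀.
Finite-population correction with N = 1,025: n = n₀ / (1 + (n₀−1)/N) = 594.25 / 1.579 = 376.35
Round up: n = 377.

377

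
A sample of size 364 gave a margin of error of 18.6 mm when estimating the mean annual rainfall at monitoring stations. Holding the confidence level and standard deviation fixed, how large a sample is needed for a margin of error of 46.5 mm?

n = 59

Margin of error scales as 1/√n, so n₂ = n₁·(E₁/E₂)².
n₂ = 364 × (18.6/46.5)² = 364 × 0.16 = 58.24
Round up: n₂ = 59.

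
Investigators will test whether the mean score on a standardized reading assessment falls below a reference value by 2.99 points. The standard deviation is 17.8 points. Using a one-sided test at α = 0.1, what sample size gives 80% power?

For a one-sample z-test, n = ((z_α + z_β)·σ/δ)².
z_α = 1.282 (one-sided α = 0.1); z_β = 0.842 (power 80% → β = 0.2).
n = (2.124 × 17.8 / 2.99)² = 159.88
Round up: n = 160.

160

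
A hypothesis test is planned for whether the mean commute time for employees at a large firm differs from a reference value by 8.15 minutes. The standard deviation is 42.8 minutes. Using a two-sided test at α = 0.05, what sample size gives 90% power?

n = 290

For a one-sample z-test, n = ((z_{α/2} + z_β)·σ/δ)².
z_{α/2} = 1.960 (two-sided α = 0.05); z_β = 1.282 (power 90% → β = 0.1).
n = (3.242 × 42.8 / 8.15)² = 289.87
Round up: n = 290.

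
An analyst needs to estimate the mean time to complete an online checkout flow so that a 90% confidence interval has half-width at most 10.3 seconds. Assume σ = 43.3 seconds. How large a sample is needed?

For a mean, the margin of error is E = z·σ/√n, so n = (zσ/E)².
At 90% confidence, z = 1.645.
n = (1.645 × 43.3 / 10.3)² = 47.82
Round up: n = 48.

48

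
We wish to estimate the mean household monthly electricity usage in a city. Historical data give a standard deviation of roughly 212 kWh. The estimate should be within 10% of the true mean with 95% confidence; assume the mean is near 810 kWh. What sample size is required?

27

For a mean, the margin of error is E = z·σ/√n, so n = (zσ/E)².
At 95% confidence, z = 1.960.
E = 10% of 810 = 81 kWh.
n = (1.960 × 212 / 81)² = 26.32
Round up: n = 27.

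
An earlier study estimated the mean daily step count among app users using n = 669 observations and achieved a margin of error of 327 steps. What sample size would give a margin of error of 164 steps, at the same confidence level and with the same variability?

Margin of error scales as 1/√n, so n₂ = n₁·(E₁/E₂)².
n₂ = 669 × (327/164)² = 669 × 3.976 = 2659.94
Round up: n₂ = 2660.

2660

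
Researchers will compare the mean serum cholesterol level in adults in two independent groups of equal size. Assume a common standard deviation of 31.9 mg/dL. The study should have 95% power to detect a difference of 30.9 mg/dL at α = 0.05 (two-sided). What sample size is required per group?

For two equal groups, n per group = 2·((z_{α/2} + z_β)·σ/δ)².
z_{α/2} = 1.960; z_β = 1.645 (power 95%).
n = 2 × (3.605 × 31.9 / 30.9)² = 2 × 13.85 = 27.70
Round up: n = 28 per group.

28 per group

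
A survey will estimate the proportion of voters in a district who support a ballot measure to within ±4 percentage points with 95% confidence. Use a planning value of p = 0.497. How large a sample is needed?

For a proportion with margin E = 0.04 at 95% confidence, z = 1.960.
n = p̂(1−p̂)(z/E)² = 0.497 × 0.503 × (1.960/0.04)² = 600.23
Round up: n = 601.

n = 601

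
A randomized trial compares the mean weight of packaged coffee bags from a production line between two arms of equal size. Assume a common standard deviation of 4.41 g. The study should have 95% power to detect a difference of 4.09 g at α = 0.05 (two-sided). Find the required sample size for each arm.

31 per group

For two equal groups, n per group = 2·((z_{α/2} + z_β)·σ/δ)².
z_{α/2} = 1.960; z_β = 1.645 (power 95%).
n = 2 × (3.605 × 4.41 / 4.09)² = 2 × 15.11 = 30.22
Round up: n = 31 per group.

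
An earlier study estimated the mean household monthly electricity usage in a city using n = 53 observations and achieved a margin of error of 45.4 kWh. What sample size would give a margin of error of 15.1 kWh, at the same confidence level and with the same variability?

Margin of error scales as 1/√n, so n₂ = n₁·(E₁/E₂)².
n₂ = 53 × (45.4/15.1)² = 53 × 9.04 = 479.12
Round up: n₂ = 480.

480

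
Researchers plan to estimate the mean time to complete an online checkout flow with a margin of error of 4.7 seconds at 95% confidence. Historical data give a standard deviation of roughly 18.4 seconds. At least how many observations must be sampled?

For a mean, the margin of error is E = z·σ/√n, so n = (zσ/E)².
At 95% confidence, z = 1.960.
n = (1.960 × 18.4 / 4.7)² = 58.88
Round up: n = 59.

59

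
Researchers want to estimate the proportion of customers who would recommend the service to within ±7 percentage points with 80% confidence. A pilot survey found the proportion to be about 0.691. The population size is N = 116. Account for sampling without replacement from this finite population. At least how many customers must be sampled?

45

For a proportion with margin E = 0.07 at 80% confidence, z = 1.282.
n = p̂(1−p̂)(z/E)² = 0.691 × 0.309 × (1.282/0.07)² = 71.62 — call this n₀.
Finite-population correction with N = 116: n = n₀ / (1 + (n₀−1)/N) = 71.62 / 1.609 = 44.51
Round up: n = 45.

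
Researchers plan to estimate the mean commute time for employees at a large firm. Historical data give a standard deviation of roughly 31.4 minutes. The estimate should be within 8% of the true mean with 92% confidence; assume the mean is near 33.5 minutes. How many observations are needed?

421

For a mean, the margin of error is E = z·σ/√n, so n = (zσ/E)².
At 92% confidence, z = 1.751.
E = 8% of 33.5 = 2.68 minutes.
n = (1.751 × 31.4 / 2.68)² = 420.88
Round up: n = 421.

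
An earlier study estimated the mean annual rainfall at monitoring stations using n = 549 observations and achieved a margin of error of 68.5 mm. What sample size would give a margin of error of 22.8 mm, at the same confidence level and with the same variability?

Margin of error scales as 1/√n, so n₂ = n₁·(E₁/E₂)².
n₂ = 549 × (68.5/22.8)² = 549 × 9.026 = 4955.27
Round up: n₂ = 4956.

n = 4956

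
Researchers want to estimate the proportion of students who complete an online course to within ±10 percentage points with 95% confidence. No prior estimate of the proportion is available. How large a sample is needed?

For a proportion with margin E = 0.1 at 95% confidence, z = 1.960.
With no prior estimate, use p = 0.5, which maximizes p(1−p) at 0.25.
n = 0.25 × (z/E)² = 0.25 × (1.960/0.1)² = 96.04
Round up: n = 97.

97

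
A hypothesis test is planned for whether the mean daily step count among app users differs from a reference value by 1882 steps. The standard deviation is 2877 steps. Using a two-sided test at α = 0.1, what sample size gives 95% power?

26

For a one-sample z-test, n = ((z_{α/2} + z_β)·σ/δ)².
z_{α/2} = 1.645 (two-sided α = 0.1); z_β = 1.645 (power 95% → β = 0.05).
n = (3.290 × 2877 / 1882)² = 25.29
Round up: n = 26.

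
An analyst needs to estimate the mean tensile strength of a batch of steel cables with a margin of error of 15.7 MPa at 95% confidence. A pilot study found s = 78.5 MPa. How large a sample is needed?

97

For a mean, the margin of error is E = z·σ/√n, so n = (zσ/E)².
At 95% confidence, z = 1.960.
n = (1.960 × 78.5 / 15.7)² = 96.04
Round up: n = 97.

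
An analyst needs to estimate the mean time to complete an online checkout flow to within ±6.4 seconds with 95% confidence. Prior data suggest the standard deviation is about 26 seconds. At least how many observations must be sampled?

64

For a mean, the margin of error is E = z·σ/√n, so n = (zσ/E)².
At 95% confidence, z = 1.960.
n = (1.960 × 26 / 6.4)² = 63.40
Round up: n = 64.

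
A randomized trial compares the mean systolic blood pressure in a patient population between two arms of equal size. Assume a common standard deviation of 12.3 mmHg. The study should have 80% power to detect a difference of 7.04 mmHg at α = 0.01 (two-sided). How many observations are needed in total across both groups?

144 total

For two equal groups, n per group = 2·((z_{α/2} + z_β)·σ/δ)².
z_{α/2} = 2.576; z_β = 0.842 (power 80%).
n = 2 × (3.418 × 12.3 / 7.04)² = 2 × 35.66 = 71.32
Round up: n = 72 per group.
Total across both groups: 2 × 72 = 144.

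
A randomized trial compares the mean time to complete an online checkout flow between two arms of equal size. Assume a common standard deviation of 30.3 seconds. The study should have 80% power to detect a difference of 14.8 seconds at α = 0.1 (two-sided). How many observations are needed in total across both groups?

For two equal groups, n per group = 2·((z_{α/2} + z_β)·σ/δ)².
z_{α/2} = 1.645; z_β = 0.842 (power 80%).
n = 2 × (2.487 × 30.3 / 14.8)² = 2 × 25.92 = 51.84
Round up: n = 52 per group.
Total across both groups: 2 × 52 = 104.

104 total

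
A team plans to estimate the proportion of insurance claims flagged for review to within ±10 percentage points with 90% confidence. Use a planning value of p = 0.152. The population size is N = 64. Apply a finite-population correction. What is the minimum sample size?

23

For a proportion with margin E = 0.1 at 90% confidence, z = 1.645.
n = p̂(1−p̂)(z/E)² = 0.152 × 0.848 × (1.645/0.1)² = 34.88 — call this n₀.
Finite-population correction with N = 64: n = n₀ / (1 + (n₀−1)/N) = 34.88 / 1.529 = 22.81
Round up: n = 23.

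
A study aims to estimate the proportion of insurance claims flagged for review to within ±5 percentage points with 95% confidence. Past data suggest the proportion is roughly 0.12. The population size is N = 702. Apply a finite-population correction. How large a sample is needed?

132

For a proportion with margin E = 0.05 at 95% confidence, z = 1.960.
n = p̂(1−p̂)(z/E)² = 0.12 × 0.88 × (1.960/0.05)² = 162.27 — call this n₀.
Finite-population correction with N = 702: n = n₀ / (1 + (n₀−1)/N) = 162.27 / 1.23 = 131.93
Round up: n = 132.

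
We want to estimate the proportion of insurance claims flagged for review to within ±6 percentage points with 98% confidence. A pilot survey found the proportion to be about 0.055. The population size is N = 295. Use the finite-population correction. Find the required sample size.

62

For a proportion with margin E = 0.06 at 98% confidence, z = 2.326.
n = p̂(1−p̂)(z/E)² = 0.055 × 0.945 × (2.326/0.06)² = 78.11 — call this n₀.
Finite-population correction with N = 295: n = n₀ / (1 + (n₀−1)/N) = 78.11 / 1.261 = 61.94
Round up: n = 62.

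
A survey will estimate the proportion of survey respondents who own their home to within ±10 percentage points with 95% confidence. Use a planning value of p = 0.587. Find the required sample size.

For a proportion with margin E = 0.1 at 95% confidence, z = 1.960.
n = p̂(1−p̂)(z/E)² = 0.587 × 0.413 × (1.960/0.1)² = 93.13
Round up: n = 94.

94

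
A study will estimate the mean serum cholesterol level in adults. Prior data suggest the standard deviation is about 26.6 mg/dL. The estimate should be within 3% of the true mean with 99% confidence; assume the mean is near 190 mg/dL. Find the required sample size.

For a mean, the margin of error is E = z·σ/√n, so n = (zσ/E)².
At 99% confidence, z = 2.576.
E = 3% of 190 = 5.7 mg/dL.
n = (2.576 × 26.6 / 5.7)² = 144.51
Round up: n = 145.

145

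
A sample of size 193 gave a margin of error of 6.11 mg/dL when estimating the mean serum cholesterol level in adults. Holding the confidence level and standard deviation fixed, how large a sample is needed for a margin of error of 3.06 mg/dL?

n = 770

Margin of error scales as 1/√n, so n₂ = n₁·(E₁/E₂)².
n₂ = 193 × (6.11/3.06)² = 193 × 3.987 = 769.49
Round up: n₂ = 770.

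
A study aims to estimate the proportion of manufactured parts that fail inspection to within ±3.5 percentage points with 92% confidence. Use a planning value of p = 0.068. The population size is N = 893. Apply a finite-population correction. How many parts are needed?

n = 135

For a proportion with margin E = 0.035 at 92% confidence, z = 1.751.
n = p̂(1−p̂)(z/E)² = 0.068 × 0.932 × (1.751/0.035)² = 158.62 — call this n₀.
Finite-population correction with N = 893: n = n₀ / (1 + (n₀−1)/N) = 158.62 / 1.177 = 134.77
Round up: n = 135.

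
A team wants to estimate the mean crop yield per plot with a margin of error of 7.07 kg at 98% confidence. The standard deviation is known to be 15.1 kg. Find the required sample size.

For a mean, the margin of error is E = z·σ/√n, so n = (zσ/E)².
At 98% confidence, z = 2.326.
n = (2.326 × 15.1 / 7.07)² = 24.68
Round up: n = 25.

n = 25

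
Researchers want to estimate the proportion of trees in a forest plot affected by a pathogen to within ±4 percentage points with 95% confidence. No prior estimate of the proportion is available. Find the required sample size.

For a proportion with margin E = 0.04 at 95% confidence, z = 1.960.
With no prior estimate, use p = 0.5, which maximizes p(1−p) at 0.25.
n = 0.25 × (z/E)² = 0.25 × (1.960/0.04)² = 600.25
Round up: n = 601.

n = 601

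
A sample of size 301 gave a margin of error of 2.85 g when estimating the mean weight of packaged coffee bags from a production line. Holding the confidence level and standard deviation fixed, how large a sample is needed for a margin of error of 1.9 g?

n = 678

Margin of error scales as 1/√n, so n₂ = n₁·(E₁/E₂)².
n₂ = 301 × (2.85/1.9)² = 301 × 2.25 = 677.25
Round up: n₂ = 678.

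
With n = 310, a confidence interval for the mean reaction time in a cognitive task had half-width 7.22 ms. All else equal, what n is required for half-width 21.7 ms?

n = 35

Margin of error scales as 1/√n, so n₂ = n₁·(E₁/E₂)².
n₂ = 310 × (7.22/21.7)² = 310 × 0.1107 = 34.32
Round up: n₂ = 35.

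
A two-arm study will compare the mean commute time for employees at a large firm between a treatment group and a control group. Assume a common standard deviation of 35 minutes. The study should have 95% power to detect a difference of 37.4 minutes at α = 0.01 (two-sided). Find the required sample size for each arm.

32 per group

For two equal groups, n per group = 2·((z_{α/2} + z_β)·σ/δ)².
z_{α/2} = 2.576; z_β = 1.645 (power 95%).
n = 2 × (4.221 × 35 / 37.4)² = 2 × 15.60 = 31.20
Round up: n = 32 per group.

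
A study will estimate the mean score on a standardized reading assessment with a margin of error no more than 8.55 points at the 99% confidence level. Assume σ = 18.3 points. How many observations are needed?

31

For a mean, the margin of error is E = z·σ/√n, so n = (zσ/E)².
At 99% confidence, z = 2.576.
n = (2.576 × 18.3 / 8.55)² = 30.40
Round up: n = 31.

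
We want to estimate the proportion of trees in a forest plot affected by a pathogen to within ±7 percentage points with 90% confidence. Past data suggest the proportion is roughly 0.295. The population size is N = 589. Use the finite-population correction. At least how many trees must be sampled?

97

For a proportion with margin E = 0.07 at 90% confidence, z = 1.645.
n = p̂(1−p̂)(z/E)² = 0.295 × 0.705 × (1.645/0.07)² = 114.85 — call this n₀.
Finite-population correction with N = 589: n = n₀ / (1 + (n₀−1)/N) = 114.85 / 1.193 = 96.27
Round up: n = 97.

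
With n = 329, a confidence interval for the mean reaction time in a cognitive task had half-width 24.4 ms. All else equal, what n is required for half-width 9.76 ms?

2057

Margin of error scales as 1/√n, so n₂ = n₁·(E₁/E₂)².
n₂ = 329 × (24.4/9.76)² = 329 × 6.25 = 2056.25
Round up: n₂ = 2057.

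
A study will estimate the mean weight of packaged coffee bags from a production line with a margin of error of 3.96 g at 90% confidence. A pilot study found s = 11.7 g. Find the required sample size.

24

For a mean, the margin of error is E = z·σ/√n, so n = (zσ/E)².
At 90% confidence, z = 1.645.
n = (1.645 × 11.7 / 3.96)² = 23.62
Round up: n = 24.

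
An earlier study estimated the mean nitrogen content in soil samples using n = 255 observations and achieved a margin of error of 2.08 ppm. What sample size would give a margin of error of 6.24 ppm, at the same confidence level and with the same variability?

Margin of error scales as 1/√n, so n₂ = n₁·(E₁/E₂)².
n₂ = 255 × (2.08/6.24)² = 255 × 0.1111 = 28.33
Round up: n₂ = 29.

29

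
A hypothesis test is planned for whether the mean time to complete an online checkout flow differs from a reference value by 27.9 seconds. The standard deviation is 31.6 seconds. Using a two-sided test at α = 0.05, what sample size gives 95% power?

For a one-sample z-test, n = ((z_{α/2} + z_β)·σ/δ)².
z_{α/2} = 1.960 (two-sided α = 0.05); z_β = 1.645 (power 95% → β = 0.05).
n = (3.605 × 31.6 / 27.9)² = 16.67
Round up: n = 17.

17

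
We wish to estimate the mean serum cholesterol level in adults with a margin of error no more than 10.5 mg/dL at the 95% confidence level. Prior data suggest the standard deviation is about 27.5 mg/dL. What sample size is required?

27

For a mean, the margin of error is E = z·σ/√n, so n = (zσ/E)².
At 95% confidence, z = 1.960.
n = (1.960 × 27.5 / 10.5)² = 26.35
Round up: n = 27.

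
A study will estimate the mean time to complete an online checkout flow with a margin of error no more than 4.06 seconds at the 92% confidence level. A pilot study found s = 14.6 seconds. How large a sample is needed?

For a mean, the margin of error is E = z·σ/√n, so n = (zσ/E)².
At 92% confidence, z = 1.751.
n = (1.751 × 14.6 / 4.06)² = 39.65
Round up: n = 40.

40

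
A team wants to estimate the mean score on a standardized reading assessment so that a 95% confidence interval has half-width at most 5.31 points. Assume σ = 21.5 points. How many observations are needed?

For a mean, the margin of error is E = z·σ/√n, so n = (zσ/E)².
At 95% confidence, z = 1.960.
n = (1.960 × 21.5 / 5.31)² = 62.98
Round up: n = 63.

n = 63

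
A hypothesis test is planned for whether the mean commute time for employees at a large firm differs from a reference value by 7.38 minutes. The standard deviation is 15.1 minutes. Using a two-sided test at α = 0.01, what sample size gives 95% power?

75

For a one-sample z-test, n = ((z_{α/2} + z_β)·σ/δ)².
z_{α/2} = 2.576 (two-sided α = 0.01); z_β = 1.645 (power 95% → β = 0.05).
n = (4.221 × 15.1 / 7.38)² = 74.59
Round up: n = 75.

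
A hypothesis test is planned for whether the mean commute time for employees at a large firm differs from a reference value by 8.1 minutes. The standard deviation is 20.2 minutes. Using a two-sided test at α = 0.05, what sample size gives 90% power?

66

For a one-sample z-test, n = ((z_{α/2} + z_β)·σ/δ)².
z_{α/2} = 1.960 (two-sided α = 0.05); z_β = 1.282 (power 90% → β = 0.1).
n = (3.242 × 20.2 / 8.1)² = 65.37
Round up: n = 66.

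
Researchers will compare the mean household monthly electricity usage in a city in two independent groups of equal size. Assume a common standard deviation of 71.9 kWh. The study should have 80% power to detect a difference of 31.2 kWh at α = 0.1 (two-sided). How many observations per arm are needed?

For two equal groups, n per group = 2·((z_{α/2} + z_β)·σ/δ)².
z_{α/2} = 1.645; z_β = 0.842 (power 80%).
n = 2 × (2.487 × 71.9 / 31.2)² = 2 × 32.85 = 65.70
Round up: n = 66 per group.

66 per group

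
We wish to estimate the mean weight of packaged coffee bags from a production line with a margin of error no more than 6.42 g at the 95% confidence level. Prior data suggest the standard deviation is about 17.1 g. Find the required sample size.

For a mean, the margin of error is E = z·σ/√n, so n = (zσ/E)².
At 95% confidence, z = 1.960.
n = (1.960 × 17.1 / 6.42)² = 27.25
Round up: n = 28.

28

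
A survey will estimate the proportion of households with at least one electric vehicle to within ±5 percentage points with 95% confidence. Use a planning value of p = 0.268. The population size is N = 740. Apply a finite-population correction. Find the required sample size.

For a proportion with margin E = 0.05 at 95% confidence, z = 1.960.
n = p̂(1−p̂)(z/E)² = 0.268 × 0.732 × (1.960/0.05)² = 301.45 — call this n₀.
Finite-population correction with N = 740: n = n₀ / (1 + (n₀−1)/N) = 301.45 / 1.406 = 214.40
Round up: n = 215.

215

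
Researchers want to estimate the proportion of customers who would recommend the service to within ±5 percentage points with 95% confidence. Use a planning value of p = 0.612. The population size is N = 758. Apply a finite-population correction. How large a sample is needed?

n = 247

For a proportion with margin E = 0.05 at 95% confidence, z = 1.960.
n = p̂(1−p̂)(z/E)² = 0.612 × 0.388 × (1.960/0.05)² = 364.88 — call this n₀.
Finite-population correction with N = 758: n = n₀ / (1 + (n₀−1)/N) = 364.88 / 1.48 = 246.54
Round up: n = 247.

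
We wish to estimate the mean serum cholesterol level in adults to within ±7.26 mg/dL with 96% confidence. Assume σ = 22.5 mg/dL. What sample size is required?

For a mean, the margin of error is E = z·σ/√n, so n = (zσ/E)².
At 96% confidence, z = 2.054.
n = (2.054 × 22.5 / 7.26)² = 40.52
Round up: n = 41.

n = 41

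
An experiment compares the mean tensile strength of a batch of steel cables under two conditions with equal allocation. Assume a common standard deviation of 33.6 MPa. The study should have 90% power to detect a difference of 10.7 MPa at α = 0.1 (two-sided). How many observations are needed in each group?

For two equal groups, n per group = 2·((z_{α/2} + z_β)·σ/δ)².
z_{α/2} = 1.645; z_β = 1.282 (power 90%).
n = 2 × (2.927 × 33.6 / 10.7)² = 2 × 84.48 = 168.96
Round up: n = 169 per group.

169 per group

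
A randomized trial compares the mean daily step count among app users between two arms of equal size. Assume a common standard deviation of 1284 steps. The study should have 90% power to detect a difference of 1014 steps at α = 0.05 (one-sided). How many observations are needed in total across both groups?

For two equal groups, n per group = 2·((z_α + z_β)·σ/δ)².
z_α = 1.645; z_β = 1.282 (power 90%).
n = 2 × (2.927 × 1284 / 1014)² = 2 × 13.74 = 27.48
Round up: n = 28 per group.
Total across both groups: 2 × 28 = 56.

56 total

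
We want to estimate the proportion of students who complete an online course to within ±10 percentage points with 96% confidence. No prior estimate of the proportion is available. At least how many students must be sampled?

For a proportion with margin E = 0.1 at 96% confidence, z = 2.054.
With no prior estimate, use p = 0.5, which maximizes p(1−p) at 0.25.
n = 0.25 × (z/E)² = 0.25 × (2.054/0.1)² = 105.47
Round up: n = 106.

106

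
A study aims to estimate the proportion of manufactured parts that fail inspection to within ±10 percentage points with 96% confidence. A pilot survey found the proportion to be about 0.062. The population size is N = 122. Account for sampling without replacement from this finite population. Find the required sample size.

n = 21

For a proportion with margin E = 0.1 at 96% confidence, z = 2.054.
n = p̂(1−p̂)(z/E)² = 0.062 × 0.938 × (2.054/0.1)² = 24.54 — call this n₀.
Finite-population correction with N = 122: n = n₀ / (1 + (n₀−1)/N) = 24.54 / 1.193 = 20.57
Round up: n = 21.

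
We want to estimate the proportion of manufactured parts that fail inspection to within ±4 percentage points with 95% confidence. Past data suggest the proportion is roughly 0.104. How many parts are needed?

For a proportion with margin E = 0.04 at 95% confidence, z = 1.960.
n = p̂(1−p̂)(z/E)² = 0.104 × 0.896 × (1.960/0.04)² = 223.73
Round up: n = 224.

224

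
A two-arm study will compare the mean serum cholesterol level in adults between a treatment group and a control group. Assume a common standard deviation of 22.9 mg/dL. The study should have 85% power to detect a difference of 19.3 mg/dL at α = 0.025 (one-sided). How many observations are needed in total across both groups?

52 total

For two equal groups, n per group = 2·((z_α + z_β)·σ/δ)².
z_α = 1.960; z_β = 1.036 (power 85%).
n = 2 × (2.996 × 22.9 / 19.3)² = 2 × 12.64 = 25.28
Round up: n = 26 per group.
Total across both groups: 2 × 26 = 52.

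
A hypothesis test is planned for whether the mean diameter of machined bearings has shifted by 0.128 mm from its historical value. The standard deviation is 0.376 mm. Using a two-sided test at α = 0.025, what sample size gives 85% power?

For a one-sample z-test, n = ((z_{α/2} + z_β)·σ/δ)².
z_{α/2} = 2.241 (two-sided α = 0.025); z_β = 1.036 (power 85% → β = 0.15).
n = (3.277 × 0.376 / 0.128)² = 92.66
Round up: n = 93.

93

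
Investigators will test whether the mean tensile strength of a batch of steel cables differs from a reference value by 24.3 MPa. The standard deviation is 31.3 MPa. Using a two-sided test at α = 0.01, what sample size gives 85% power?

For a one-sample z-test, n = ((z_{α/2} + z_β)·σ/δ)².
z_{α/2} = 2.576 (two-sided α = 0.01); z_β = 1.036 (power 85% → β = 0.15).
n = (3.612 × 31.3 / 24.3)² = 21.65
Round up: n = 22.

22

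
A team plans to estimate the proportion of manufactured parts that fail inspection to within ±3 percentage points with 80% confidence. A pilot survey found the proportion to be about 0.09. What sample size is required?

For a proportion with margin E = 0.03 at 80% confidence, z = 1.282.
n = p̂(1−p̂)(z/E)² = 0.09 × 0.91 × (1.282/0.03)² = 149.56
Round up: n = 150.

150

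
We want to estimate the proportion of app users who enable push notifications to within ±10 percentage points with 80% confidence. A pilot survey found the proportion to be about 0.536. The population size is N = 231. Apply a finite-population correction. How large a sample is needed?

For a proportion with margin E = 0.1 at 80% confidence, z = 1.282.
n = p̂(1−p̂)(z/E)² = 0.536 × 0.464 × (1.282/0.1)² = 40.88 — call this n₀.
Finite-population correction with N = 231: n = n₀ / (1 + (n₀−1)/N) = 40.88 / 1.173 = 34.85
Round up: n = 35.

35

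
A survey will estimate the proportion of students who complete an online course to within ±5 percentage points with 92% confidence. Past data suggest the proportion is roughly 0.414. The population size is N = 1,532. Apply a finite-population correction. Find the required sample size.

250

For a proportion with margin E = 0.05 at 92% confidence, z = 1.751.
n = p̂(1−p̂)(z/E)² = 0.414 × 0.586 × (1.751/0.05)² = 297.53 — call this n₀.
Finite-population correction with N = 1,532: n = n₀ / (1 + (n₀−1)/N) = 297.53 / 1.194 = 249.19
Round up: n = 250.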